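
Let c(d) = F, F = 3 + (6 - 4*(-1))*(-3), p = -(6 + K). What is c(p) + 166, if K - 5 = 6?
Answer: 139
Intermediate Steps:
K = 11 (K = 5 + 6 = 11)
p = -17 (p = -(6 + 11) = -1*17 = -17)
F = -27 (F = 3 + (6 + 4)*(-3) = 3 + 10*(-3) = 3 - 30 = -27)
c(d) = -27
c(p) + 166 = -27 + 166 = 139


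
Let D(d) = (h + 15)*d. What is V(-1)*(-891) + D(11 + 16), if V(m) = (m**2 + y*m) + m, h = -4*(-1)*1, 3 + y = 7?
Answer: 4077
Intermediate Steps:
y = 4 (y = -3 + 7 = 4)
h = 4 (h = 4*1 = 4)
D(d) = 19*d (D(d) = (4 + 15)*d = 19*d)
V(m) = m**2 + 5*m (V(m) = (m**2 + 4*m) + m = m**2 + 5*m)
V(-1)*(-891) + D(11 + 16) = -(5 - 1)*(-891) + 19*(11 + 16) = -1*4*(-891) + 19*27 = -4*(-891) + 513 = 3564 + 513 = 4077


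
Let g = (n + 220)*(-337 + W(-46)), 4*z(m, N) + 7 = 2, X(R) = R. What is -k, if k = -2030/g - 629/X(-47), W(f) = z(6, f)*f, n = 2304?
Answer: -221914246/16578263 ≈ -13.386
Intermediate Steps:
z(m, N) = -5/4 (z(m, N) = -7/4 + (¼)*2 = -7/4 + ½ = -5/4)
W(f) = -5*f/4
g = -705458 (g = (2304 + 220)*(-337 - 5/4*(-46)) = 2524*(-337 + 115/2) = 2524*(-559/2) = -705458)
k = 221914246/16578263 (k = -2030/(-705458) - 629/(-47) = -2030*(-1/705458) - 629*(-1/47) = 1015/352729 + 629/47 = 221914246/16578263 ≈ 13.386)
-k = -1*221914246/16578263 = -221914246/16578263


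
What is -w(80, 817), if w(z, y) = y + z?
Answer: -897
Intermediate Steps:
-w(80, 817) = -(817 + 80) = -1*897 = -897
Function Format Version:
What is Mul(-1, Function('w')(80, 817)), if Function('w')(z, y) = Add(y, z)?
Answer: -897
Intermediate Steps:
Mul(-1, Function('w')(80, 817)) = Mul(-1, Add(817, 80)) = Mul(-1, 897) = -897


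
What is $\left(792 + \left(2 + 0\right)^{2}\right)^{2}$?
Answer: $633616$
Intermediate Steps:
$\left(792 + \left(2 + 0\right)^{2}\right)^{2} = \left(792 + 2^{2}\right)^{2} = \left(792 + 4\right)^{2} = 796^{2} = 633616$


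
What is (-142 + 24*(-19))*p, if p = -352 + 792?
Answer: -263120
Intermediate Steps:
p = 440
(-142 + 24*(-19))*p = (-142 + 24*(-19))*440 = (-142 - 456)*440 = -598*440 = -263120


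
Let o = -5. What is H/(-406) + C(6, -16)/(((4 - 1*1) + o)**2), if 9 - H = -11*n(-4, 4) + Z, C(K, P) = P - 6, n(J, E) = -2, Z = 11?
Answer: -2209/406 ≈ -5.4409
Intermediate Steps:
C(K, P) = -6 + P
H = -24 (H = 9 - (-11*(-2) + 11) = 9 - (22 + 11) = 9 - 1*33 = 9 - 33 = -24)
H/(-406) + C(6, -16)/(((4 - 1*1) + o)**2) = -24/(-406) + (-6 - 16)/(((4 - 1*1) - 5)**2) = -24*(-1/406) - 22/((4 - 1) - 5)**2 = 12/203 - 22/(3 - 5)**2 = 12/203 - 22/((-2)**2) = 12/203 - 22/4 = 12/203 - 22*1/4 = 12/203 - 11/2 = -2209/406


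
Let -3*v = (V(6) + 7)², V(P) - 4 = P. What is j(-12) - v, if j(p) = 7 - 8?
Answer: 286/3 ≈ 95.333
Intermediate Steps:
j(p) = -1
V(P) = 4 + P
v = -289/3 (v = -((4 + 6) + 7)²/3 = -(10 + 7)²/3 = -⅓*17² = -⅓*289 = -289/3 ≈ -96.333)
j(-12) - v = -1 - 1*(-289/3) = -1 + 289/3 = 286/3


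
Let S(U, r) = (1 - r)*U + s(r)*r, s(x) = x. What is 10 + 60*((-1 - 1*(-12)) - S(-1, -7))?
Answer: -1790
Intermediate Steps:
S(U, r) = r**2 + U*(1 - r) (S(U, r) = (1 - r)*U + r*r = U*(1 - r) + r**2 = r**2 + U*(1 - r))
10 + 60*((-1 - 1*(-12)) - S(-1, -7)) = 10 + 60*((-1 - 1*(-12)) - (-1 + (-7)**2 - 1*(-1)*(-7))) = 10 + 60*((-1 + 12) - (-1 + 49 - 7)) = 10 + 60*(11 - 1*41) = 10 + 60*(11 - 41) = 10 + 60*(-30) = 10 - 1800 = -1790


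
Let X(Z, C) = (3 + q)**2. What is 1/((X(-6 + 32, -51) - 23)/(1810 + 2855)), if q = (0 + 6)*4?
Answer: 4665/706 ≈ 6.6077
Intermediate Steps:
q = 24 (q = 6*4 = 24)
X(Z, C) = 729 (X(Z, C) = (3 + 24)**2 = 27**2 = 729)
1/((X(-6 + 32, -51) - 23)/(1810 + 2855)) = 1/((729 - 23)/(1810 + 2855)) = 1/(706/4665) = 4665/706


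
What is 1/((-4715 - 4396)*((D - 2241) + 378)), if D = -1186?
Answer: 1/27779439 ≈ 3.5998e-8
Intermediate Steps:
1/((-4715 - 4396)*((D - 2241) + 378)) = 1/((-4715 - 4396)*((-1186 - 2241) + 378)) = 1/(-9111*(-3427 + 378)) = 1/(-9111*(-3049)) = 1/27779439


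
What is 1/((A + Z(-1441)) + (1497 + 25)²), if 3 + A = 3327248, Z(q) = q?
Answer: 1/5642288 ≈ 1.7723e-7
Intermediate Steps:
A = 3327245 (A = -3 + 3327248 = 3327245)
1/((A + Z(-1441)) + (1497 + 25)²) = 1/((3327245 - 1441) + (1497 + 25)²) = 1/(3325804 + 1522²) = 1/(3325804 + 2316484) = 1/5642288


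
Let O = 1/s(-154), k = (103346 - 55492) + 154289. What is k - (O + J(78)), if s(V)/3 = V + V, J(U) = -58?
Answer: 186833725/924 ≈ 2.0220e+5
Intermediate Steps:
s(V) = 6*V (s(V) = 3*(V + V) = 3*(2*V) = 6*V)
k = 202143 (k = 47854 + 154289 = 202143)
O = -1/924 (O = 1/(6*(-154)) = 1/(-924) = -1/924 ≈ -0.0010823)
k - (O + J(78)) = 202143 - (-1/924 - 58) = 202143 - 1*(-53593/924) = 202143 + 53593/924 = 186833725/924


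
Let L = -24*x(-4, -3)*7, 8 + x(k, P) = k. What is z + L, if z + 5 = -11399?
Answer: -9388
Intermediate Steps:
z = -11404 (z = -5 - 11399 = -11404)
x(k, P) = -8 + k
L = 2016 (L = -24*(-8 - 4)*7 = -24*(-12)*7 = 288*7 = 2016)
z + L = -11404 + 2016 = -9388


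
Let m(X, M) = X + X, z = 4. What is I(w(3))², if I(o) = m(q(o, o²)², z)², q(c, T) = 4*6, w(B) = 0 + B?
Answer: 1761205026816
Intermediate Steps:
w(B) = B
q(c, T) = 24
m(X, M) = 2*X
I(o) = 1327104 (I(o) = (2*24²)² = (2*576)² = 1152² = 1327104)
I(w(3))² = 1327104² = 1761205026816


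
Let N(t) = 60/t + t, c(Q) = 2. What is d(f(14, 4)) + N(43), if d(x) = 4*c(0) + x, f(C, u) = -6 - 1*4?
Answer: 1823/43 ≈ 42.395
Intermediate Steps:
N(t) = t + 60/t
f(C, u) = -10 (f(C, u) = -6 - 4 = -10)
d(x) = 8 + x (d(x) = 4*2 + x = 8 + x)
d(f(14, 4)) + N(43) = (8 - 10) + (43 + 60/43) = -2 + (43 + 60*(1/43)) = -2 + (43 + 60/43) = -2 + 1909/43 = 1823/43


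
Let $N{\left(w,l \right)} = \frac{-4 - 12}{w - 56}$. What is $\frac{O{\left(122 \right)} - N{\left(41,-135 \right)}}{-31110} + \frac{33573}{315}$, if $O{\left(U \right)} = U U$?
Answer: $\frac{10193803}{96075} \approx 106.1$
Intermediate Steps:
$O{\left(U \right)} = U^{2}$
$N{\left(w,l \right)} = - \frac{16}{-56 + w}$
$\frac{O{\left(122 \right)} - N{\left(41,-135 \right)}}{-31110} + \frac{33573}{315} = \frac{122^{2} - - \frac{16}{-56 + 41}}{-31110} + \frac{33573}{315} = \left(14884 - - \frac{16}{-15}\right) \left(- \frac{1}{31110}\right) + 33573 \cdot \frac{1}{315} = \left(14884 - \left(-16\right) \left(- \frac{1}{15}\right)\right) \left(- \frac{1}{31110}\right) + \frac{11191}{105} = \left(14884 - \frac{16}{15}\right) \left(- \frac{1}{31110}\right) + \frac{11191}{105} = \frac{223244}{15} \left(- \frac{1}{31110}\right) + \frac{11191}{105} = - \frac{6566}{13725} + \frac{11191}{105} = \frac{10193803}{96075}$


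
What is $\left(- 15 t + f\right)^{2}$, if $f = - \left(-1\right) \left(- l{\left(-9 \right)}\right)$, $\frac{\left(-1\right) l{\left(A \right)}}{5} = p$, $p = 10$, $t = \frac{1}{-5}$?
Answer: $2809$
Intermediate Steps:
$t = - \frac{1}{5} \approx -0.2$
$l{\left(A \right)} = -50$ ($l{\left(A \right)} = \left(-5\right) 10 = -50$)
$f = 50$ ($f = - \left(-1\right) \left(\left(-1\right) \left(-50\right)\right) = - \left(-1\right) 50 = \left(-1\right) \left(-50\right) = 50$)
$\left(- 15 t + f\right)^{2} = \left(\left(-15\right) \left(- \frac{1}{5}\right) + 50\right)^{2} = \left(3 + 50\right)^{2} = 53^{2} = 2809$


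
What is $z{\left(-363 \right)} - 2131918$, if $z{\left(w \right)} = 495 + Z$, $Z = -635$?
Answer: $-2132058$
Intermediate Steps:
$z{\left(w \right)} = -140$ ($z{\left(w \right)} = 495 - 635 = -140$)
$z{\left(-363 \right)} - 2131918 = -140 - 2131918 = -2132058$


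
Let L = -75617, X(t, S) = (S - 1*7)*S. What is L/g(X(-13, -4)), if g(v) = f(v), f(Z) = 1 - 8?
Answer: 75617/7 ≈ 10802.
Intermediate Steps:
X(t, S) = S*(-7 + S) (X(t, S) = (S - 7)*S = (-7 + S)*S = S*(-7 + S))
f(Z) = -7
g(v) = -7
L/g(X(-13, -4)) = -75617/(-7) = -75617*(-⅐) = 75617/7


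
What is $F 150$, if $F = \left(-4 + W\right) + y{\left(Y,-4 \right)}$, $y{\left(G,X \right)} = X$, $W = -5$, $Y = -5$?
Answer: $-1950$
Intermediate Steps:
$F = -13$ ($F = \left(-4 - 5\right) - 4 = -9 - 4 = -13$)
$F 150 = \left(-13\right) 150 = -1950$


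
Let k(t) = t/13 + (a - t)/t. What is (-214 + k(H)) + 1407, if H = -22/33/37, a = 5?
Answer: 2639243/2886 ≈ 914.50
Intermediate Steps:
H = -2/111 (H = -22*1/33*(1/37) = -⅔*1/37 = -2/111 ≈ -0.018018)
k(t) = t/13 + (5 - t)/t
(-214 + k(H)) + 1407 = (-214 + (-1 + 5/(-2/111) + (1/13)*(-2/111))) + 1407 = (-214 + (-1 + 5*(-111/2) - 2/1443)) + 1407 = (-214 + (-1 - 555/2 - 2/1443)) + 1407 = (-214 - 803755/2886) + 1407 = -1421359/2886 + 1407 = 2639243/2886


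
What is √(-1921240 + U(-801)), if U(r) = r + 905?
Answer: 4*I*√120071 ≈ 1386.1*I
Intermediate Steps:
U(r) = 905 + r
√(-1921240 + U(-801)) = √(-1921240 + (905 - 801)) = √(-1921240 + 104) = √(-1921136) = 4*I*√120071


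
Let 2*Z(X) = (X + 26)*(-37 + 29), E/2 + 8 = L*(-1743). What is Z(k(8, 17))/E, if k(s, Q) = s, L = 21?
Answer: 68/36611 ≈ 0.0018574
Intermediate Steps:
E = -73222 (E = -16 + 2*(21*(-1743)) = -16 + 2*(-36603) = -16 - 73206 = -73222)
Z(X) = -104 - 4*X (Z(X) = ((X + 26)*(-37 + 29))/2 = ((26 + X)*(-8))/2 = (-208 - 8*X)/2 = -104 - 4*X)
Z(k(8, 17))/E = (-104 - 4*8)/(-73222) = (-104 - 32)*(-1/73222) = -136*(-1/73222) = 68/36611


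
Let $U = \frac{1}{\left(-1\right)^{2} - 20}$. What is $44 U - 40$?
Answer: $- \frac{804}{19} \approx -42.316$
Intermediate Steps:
$U = - \frac{1}{19}$ ($U = \frac{1}{1 - 20} = \frac{1}{-19} = - \frac{1}{19} \approx -0.052632$)
$44 U - 40 = 44 \left(- \frac{1}{19}\right) - 40 = - \frac{44}{19} - 40 = - \frac{804}{19}$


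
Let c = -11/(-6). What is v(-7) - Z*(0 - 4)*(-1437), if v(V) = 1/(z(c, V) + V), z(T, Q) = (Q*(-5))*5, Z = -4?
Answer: 3862657/168 ≈ 22992.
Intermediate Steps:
c = 11/6 (c = -11*(-⅙) = 11/6 ≈ 1.8333)
z(T, Q) = -25*Q (z(T, Q) = -5*Q*5 = -25*Q)
v(V) = -1/(24*V) (v(V) = 1/(-25*V + V) = 1/(-24*V) = -1/(24*V))
v(-7) - Z*(0 - 4)*(-1437) = -1/24/(-7) - (-4*(0 - 4))*(-1437) = -1/24*(-⅐) - (-4*(-4))*(-1437) = 1/168 - 16*(-1437) = 1/168 - 1*(-22992) = 1/168 + 22992 = 3862657/168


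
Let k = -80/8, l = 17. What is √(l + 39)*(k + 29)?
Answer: 38*√14 ≈ 142.18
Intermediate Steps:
k = -10 (k = -80*⅛ = -10)
√(l + 39)*(k + 29) = √(17 + 39)*(-10 + 29) = √56*19 = (2*√14)*19 = 38*√14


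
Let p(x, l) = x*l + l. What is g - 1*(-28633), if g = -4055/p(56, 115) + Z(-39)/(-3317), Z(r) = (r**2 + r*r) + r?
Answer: 124506464551/4348587 ≈ 28631.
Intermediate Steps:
p(x, l) = l + l*x (p(x, l) = l*x + l = l + l*x)
Z(r) = r + 2*r**2 (Z(r) = (r**2 + r**2) + r = 2*r**2 + r = r + 2*r**2)
g = -6627020/4348587 (g = -4055*1/(115*(1 + 56)) - 39*(1 + 2*(-39))/(-3317) = -4055/(115*57) - 39*(1 - 78)*(-1/3317) = -4055/6555 - 39*(-77)*(-1/3317) = -4055*1/6555 + 3003*(-1/3317) = -811/1311 - 3003/3317 = -6627020/4348587 ≈ -1.5239)
g - 1*(-28633) = -6627020/4348587 - 1*(-28633) = -6627020/4348587 + 28633 = 124506464551/4348587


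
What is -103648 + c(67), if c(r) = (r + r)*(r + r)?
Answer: -85692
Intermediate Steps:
c(r) = 4*r² (c(r) = (2*r)*(2*r) = 4*r²)
-103648 + c(67) = -103648 + 4*67² = -103648 + 4*4489 = -103648 + 17956 = -85692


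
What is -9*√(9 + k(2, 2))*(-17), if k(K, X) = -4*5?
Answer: 153*I*√11 ≈ 507.44*I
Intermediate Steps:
k(K, X) = -20
-9*√(9 + k(2, 2))*(-17) = -9*√(9 - 20)*(-17) = -9*I*√11*(-17) = 153*I*√11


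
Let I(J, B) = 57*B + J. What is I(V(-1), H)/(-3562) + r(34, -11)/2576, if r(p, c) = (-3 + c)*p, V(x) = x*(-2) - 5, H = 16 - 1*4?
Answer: -61603/163852 ≈ -0.37597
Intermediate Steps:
H = 12 (H = 16 - 4 = 12)
V(x) = -5 - 2*x (V(x) = -2*x - 5 = -5 - 2*x)
r(p, c) = p*(-3 + c)
I(J, B) = J + 57*B
I(V(-1), H)/(-3562) + r(34, -11)/2576 = ((-5 - 2*(-1)) + 57*12)/(-3562) + (34*(-3 - 11))/2576 = ((-5 + 2) + 684)*(-1/3562) + (34*(-14))*(1/2576) = (-3 + 684)*(-1/3562) - 476*1/2576 = 681*(-1/3562) - 17/92 = -681/3562 - 17/92 = -61603/163852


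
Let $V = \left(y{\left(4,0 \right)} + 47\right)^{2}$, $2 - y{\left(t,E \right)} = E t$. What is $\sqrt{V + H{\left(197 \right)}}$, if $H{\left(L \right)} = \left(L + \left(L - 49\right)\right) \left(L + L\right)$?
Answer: $\sqrt{138331} \approx 371.93$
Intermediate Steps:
$y{\left(t,E \right)} = 2 - E t$
$H{\left(L \right)} = 2 L \left(-49 + 2 L\right)$ ($H{\left(L \right)} = \left(L + \left(L - 49\right)\right) 2 L = \left(L + \left(-49 + L\right)\right) 2 L = \left(-49 + 2 L\right) 2 L = 2 L \left(-49 + 2 L\right)$)
$V = 2401$ ($V = \left(\left(2 - 0 \cdot 4\right) + 47\right)^{2} = \left(\left(2 + 0\right) + 47\right)^{2} = \left(2 + 47\right)^{2} = 49^{2} = 2401$)
$\sqrt{V + H{\left(197 \right)}} = \sqrt{2401 + 2 \cdot 197 \left(-49 + 2 \cdot 197\right)} = \sqrt{2401 + 2 \cdot 197 \left(-49 + 394\right)} = \sqrt{2401 + 2 \cdot 197 \cdot 345} = \sqrt{2401 + 135930} = \sqrt{138331}$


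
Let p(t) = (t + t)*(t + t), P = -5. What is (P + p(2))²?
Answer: 121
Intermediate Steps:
p(t) = 4*t² (p(t) = (2*t)*(2*t) = 4*t²)
(P + p(2))² = (-5 + 4*2²)² = (-5 + 4*4)² = (-5 + 16)² = 11² = 121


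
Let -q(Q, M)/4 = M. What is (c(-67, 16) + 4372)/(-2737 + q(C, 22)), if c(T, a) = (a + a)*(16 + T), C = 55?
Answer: -548/565 ≈ -0.96991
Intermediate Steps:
q(Q, M) = -4*M
c(T, a) = 2*a*(16 + T) (c(T, a) = (2*a)*(16 + T) = 2*a*(16 + T))
(c(-67, 16) + 4372)/(-2737 + q(C, 22)) = (2*16*(16 - 67) + 4372)/(-2737 - 4*22) = (2*16*(-51) + 4372)/(-2737 - 88) = (-1632 + 4372)/(-2825) = 2740*(-1/2825) = -548/565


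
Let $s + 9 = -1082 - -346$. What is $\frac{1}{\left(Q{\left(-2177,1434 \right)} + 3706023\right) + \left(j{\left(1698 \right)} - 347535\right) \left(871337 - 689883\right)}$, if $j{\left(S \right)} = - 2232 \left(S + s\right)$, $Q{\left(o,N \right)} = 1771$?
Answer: $- \frac{1}{449027985680} \approx -2.227 \cdot 10^{-12}$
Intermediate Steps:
$s = -745$ ($s = -9 - 736 = -745$)
$j{\left(S \right)} = 1662840 - 2232 S$ ($j{\left(S \right)} = - 2232 \left(S - 745\right) = - 2232 \left(-745 + S\right) = 1662840 - 2232 S$)
$\frac{1}{\left(Q{\left(-2177,1434 \right)} + 3706023\right) + \left(j{\left(1698 \right)} - 347535\right) \left(871337 - 689883\right)} = \frac{1}{\left(1771 + 3706023\right) + \left(\left(1662840 - 3789936\right) - 347535\right) \left(871337 - 689883\right)} = \frac{1}{3707794 + \left(\left(1662840 - 3789936\right) - 347535\right) 181454} = \frac{1}{3707794 + \left(-2127096 - 347535\right) 181454} = \frac{1}{3707794 - 449031693474} = \frac{1}{-449027985680} = - \frac{1}{449027985680}$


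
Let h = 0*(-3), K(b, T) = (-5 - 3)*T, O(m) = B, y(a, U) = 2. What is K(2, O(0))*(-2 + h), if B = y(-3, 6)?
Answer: 32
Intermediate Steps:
B = 2
O(m) = 2
K(b, T) = -8*T
h = 0
K(2, O(0))*(-2 + h) = (-8*2)*(-2 + 0) = -16*(-2) = 32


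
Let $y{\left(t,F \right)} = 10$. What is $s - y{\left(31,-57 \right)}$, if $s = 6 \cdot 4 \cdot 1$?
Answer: $14$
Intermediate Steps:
$s = 24$ ($s = 6 \cdot 4 = 24$)
$s - y{\left(31,-57 \right)} = 24 - 10 = 14$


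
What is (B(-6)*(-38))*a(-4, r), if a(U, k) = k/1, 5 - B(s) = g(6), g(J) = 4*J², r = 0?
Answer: 0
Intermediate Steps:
B(s) = -139 (B(s) = 5 - 4*6² = 5 - 4*36 = 5 - 1*144 = 5 - 144 = -139)
a(U, k) = k (a(U, k) = k*1 = k)
(B(-6)*(-38))*a(-4, r) = -139*(-38)*0 = 5282*0 = 0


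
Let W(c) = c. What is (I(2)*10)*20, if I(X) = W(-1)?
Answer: -200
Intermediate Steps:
I(X) = -1
(I(2)*10)*20 = -1*10*20 = -10*20 = -200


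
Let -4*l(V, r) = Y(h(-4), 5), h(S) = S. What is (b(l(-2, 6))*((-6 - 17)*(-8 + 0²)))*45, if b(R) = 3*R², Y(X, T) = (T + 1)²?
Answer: 2012040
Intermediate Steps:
Y(X, T) = (1 + T)²
l(V, r) = -9 (l(V, r) = -(1 + 5)²/4 = -¼*6² = -¼*36 = -9)
(b(l(-2, 6))*((-6 - 17)*(-8 + 0²)))*45 = ((3*(-9)²)*((-6 - 17)*(-8 + 0²)))*45 = ((3*81)*(-23*(-8 + 0)))*45 = (243*(-23*(-8)))*45 = (243*184)*45 = 44712*45 = 2012040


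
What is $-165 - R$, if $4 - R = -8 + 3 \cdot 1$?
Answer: $-174$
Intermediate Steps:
$R = 9$ ($R = 4 - \left(-8 + 3 \cdot 1\right) = 4 - \left(-8 + 3\right) = 4 - -5 = 4 + 5 = 9$)
$-165 - R = -165 - 9 = -174$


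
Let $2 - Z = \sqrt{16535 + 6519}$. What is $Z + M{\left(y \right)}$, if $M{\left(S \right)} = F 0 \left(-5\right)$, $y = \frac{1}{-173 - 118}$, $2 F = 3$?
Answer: $2 - \sqrt{23054} \approx -149.84$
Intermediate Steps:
$F = \frac{3}{2}$ ($F = \frac{1}{2} \cdot 3 = \frac{3}{2} \approx 1.5$)
$y = - \frac{1}{291}$ ($y = \frac{1}{-291} = - \frac{1}{291} \approx -0.0034364$)
$Z = 2 - \sqrt{23054}$ ($Z = 2 - \sqrt{16535 + 6519} = 2 - \sqrt{23054} \approx -149.84$)
$M{\left(S \right)} = 0$ ($M{\left(S \right)} = \frac{3}{2} \cdot 0 \left(-5\right) = 0 \left(-5\right) = 0$)
$Z + M{\left(y \right)} = \left(2 - \sqrt{23054}\right) + 0 = 2 - \sqrt{23054}$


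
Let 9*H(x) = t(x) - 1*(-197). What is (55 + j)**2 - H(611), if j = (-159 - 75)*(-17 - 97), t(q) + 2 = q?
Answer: 6430916443/9 ≈ 7.1455e+8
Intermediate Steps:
t(q) = -2 + q
j = 26676 (j = -234*(-114) = 26676)
H(x) = 65/3 + x/9 (H(x) = ((-2 + x) - 1*(-197))/9 = ((-2 + x) + 197)/9 = (195 + x)/9 = 65/3 + x/9)
(55 + j)**2 - H(611) = (55 + 26676)**2 - (65/3 + (1/9)*611) = 26731**2 - (65/3 + 611/9) = 714546361 - 1*806/9 = 714546361 - 806/9 = 6430916443/9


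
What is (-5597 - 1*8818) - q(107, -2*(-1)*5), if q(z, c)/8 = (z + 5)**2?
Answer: -114767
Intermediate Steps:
q(z, c) = 8*(5 + z)**2 (q(z, c) = 8*(z + 5)**2 = 8*(5 + z)**2)
(-5597 - 1*8818) - q(107, -2*(-1)*5) = (-5597 - 1*8818) - 8*(5 + 107)**2 = (-5597 - 8818) - 8*112**2 = -14415 - 8*12544 = -14415 - 1*100352 = -14415 - 100352 = -114767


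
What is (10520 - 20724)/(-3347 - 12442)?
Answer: 10204/15789 ≈ 0.64627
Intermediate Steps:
(10520 - 20724)/(-3347 - 12442) = -10204/(-15789) = -10204*(-1/15789) = 10204/15789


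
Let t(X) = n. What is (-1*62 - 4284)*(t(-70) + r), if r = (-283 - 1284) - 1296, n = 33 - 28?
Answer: 12420868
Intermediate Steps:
n = 5
t(X) = 5
r = -2863 (r = -1567 - 1296 = -2863)
(-1*62 - 4284)*(t(-70) + r) = (-1*62 - 4284)*(5 - 2863) = (-62 - 4284)*(-2858) = -4346*(-2858) = 12420868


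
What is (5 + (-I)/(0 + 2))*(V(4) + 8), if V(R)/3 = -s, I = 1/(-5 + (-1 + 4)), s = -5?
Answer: 483/4 ≈ 120.75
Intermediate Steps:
I = -½ (I = 1/(-5 + 3) = 1/(-2) = -½ ≈ -0.50000)
V(R) = 15 (V(R) = 3*(-1*(-5)) = 3*5 = 15)
(5 + (-I)/(0 + 2))*(V(4) + 8) = (5 + (-1*(-½))/(0 + 2))*(15 + 8) = (5 + (½)/2)*23 = (5 + (½)*(½))*23 = (5 + ¼)*23 = (21/4)*23 = 483/4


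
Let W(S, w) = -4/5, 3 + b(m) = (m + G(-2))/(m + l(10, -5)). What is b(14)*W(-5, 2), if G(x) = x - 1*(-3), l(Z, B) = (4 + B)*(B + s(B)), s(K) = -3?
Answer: 102/55 ≈ 1.8545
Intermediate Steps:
l(Z, B) = (-3 + B)*(4 + B) (l(Z, B) = (4 + B)*(B - 3) = (4 + B)*(-3 + B) = (-3 + B)*(4 + B))
G(x) = 3 + x (G(x) = x + 3 = 3 + x)
b(m) = -3 + (1 + m)/(8 + m) (b(m) = -3 + (m + (3 - 2))/(m + (-12 - 5 + (-5)²)) = -3 + (m + 1)/(m + (-12 - 5 + 25)) = -3 + (1 + m)/(m + 8) = -3 + (1 + m)/(8 + m))
W(S, w) = -⅘ (W(S, w) = -4*⅕ = -⅘)
b(14)*W(-5, 2) = ((-23 - 2*14)/(8 + 14))*(-⅘) = ((-23 - 28)/22)*(-⅘) = ((1/22)*(-51))*(-⅘) = -51/22*(-⅘) = 102/55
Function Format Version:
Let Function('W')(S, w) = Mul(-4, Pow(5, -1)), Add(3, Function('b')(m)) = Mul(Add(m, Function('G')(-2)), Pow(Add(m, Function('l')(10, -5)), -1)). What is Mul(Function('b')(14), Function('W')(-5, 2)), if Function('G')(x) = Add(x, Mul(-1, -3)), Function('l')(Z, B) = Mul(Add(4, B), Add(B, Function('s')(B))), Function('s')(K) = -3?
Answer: Rational(102, 55) ≈ 1.8545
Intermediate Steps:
Function('l')(Z, B) = Mul(Add(-3, B), Add(4, B)) (Function('l')(Z, B) = Mul(Add(4, B), Add(B, -3)) = Mul(Add(4, B), Add(-3, B)) = Mul(Add(-3, B), Add(4, B)))
Function('G')(x) = Add(3, x) (Function('G')(x) = Add(x, 3) = Add(3, x))
Function('b')(m) = Add(-3, Mul(Pow(Add(8, m), -1), Add(1, m))) (Function('b')(m) = Add(-3, Mul(Add(m, Add(3, -2)), Pow(Add(m, Add(-12, -5, Pow(-5, 2))), -1))) = Add(-3, Mul(Add(m, 1), Pow(Add(m, Add(-12, -5, 25)), -1))) = Add(-3, Mul(Add(1, m), Pow(Add(m, 8), -1))) = Add(-3, Mul(Add(1, m), Pow(Add(8, m), -1))) = Add(-3, Mul(Pow(Add(8, m), -1), Add(1, m))))
Function('W')(S, w) = Rational(-4, 5) (Function('W')(S, w) = Mul(-4, Rational(1, 5)) = Rational(-4, 5))
Mul(Function('b')(14), Function('W')(-5, 2)) = Mul(Mul(Pow(Add(8, 14), -1), Add(-23, Mul(-2, 14))), Rational(-4, 5)) = Mul(Mul(Pow(22, -1), Add(-23, -28)), Rational(-4, 5)) = Mul(Mul(Rational(1, 22), -51), Rational(-4, 5)) = Mul(Rational(-51, 22), Rational(-4, 5)) = Rational(102, 55)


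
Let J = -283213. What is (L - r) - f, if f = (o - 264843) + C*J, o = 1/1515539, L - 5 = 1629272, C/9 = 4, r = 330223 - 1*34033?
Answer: 17873657719321/1515539 ≈ 1.1794e+7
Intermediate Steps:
r = 296190 (r = 330223 - 34033 = 296190)
C = 36 (C = 9*4 = 36)
L = 1629277 (L = 5 + 1629272 = 1629277)
o = 1/1515539 ≈ 6.5983e-7
f = -15853312380428/1515539 (f = (1/1515539 - 264843) + 36*(-283213) = -401379895376/1515539 - 10195668 = -15853312380428/1515539 ≈ -1.0461e+7)
(L - r) - f = (1629277 - 1*296190) - 1*(-15853312380428/1515539) = (1629277 - 296190) + 15853312380428/1515539 = 1333087 + 15853312380428/1515539 = 17873657719321/1515539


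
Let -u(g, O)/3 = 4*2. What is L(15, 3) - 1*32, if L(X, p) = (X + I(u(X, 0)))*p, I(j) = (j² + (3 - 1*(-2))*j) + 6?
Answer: 1399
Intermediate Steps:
u(g, O) = -24 (u(g, O) = -12*2 = -3*8 = -24)
I(j) = 6 + j² + 5*j (I(j) = (j² + (3 + 2)*j) + 6 = (j² + 5*j) + 6 = 6 + j² + 5*j)
L(X, p) = p*(462 + X) (L(X, p) = (X + (6 + (-24)² + 5*(-24)))*p = (X + (6 + 576 - 120))*p = (X + 462)*p = (462 + X)*p = p*(462 + X))
L(15, 3) - 1*32 = 3*(462 + 15) - 1*32 = 3*477 - 32 = 1431 - 32 = 1399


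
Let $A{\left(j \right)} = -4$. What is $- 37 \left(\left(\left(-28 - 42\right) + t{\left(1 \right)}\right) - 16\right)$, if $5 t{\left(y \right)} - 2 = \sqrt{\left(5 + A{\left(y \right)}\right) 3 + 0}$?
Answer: $\frac{15836}{5} - \frac{37 \sqrt{3}}{5} \approx 3154.4$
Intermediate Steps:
$t{\left(y \right)} = \frac{2}{5} + \frac{\sqrt{3}}{5}$ ($t{\left(y \right)} = \frac{2}{5} + \frac{\sqrt{\left(5 - 4\right) 3 + 0}}{5} = \frac{2}{5} + \frac{\sqrt{1 \cdot 3 + 0}}{5} = \frac{2}{5} + \frac{\sqrt{3 + 0}}{5} = \frac{2}{5} + \frac{\sqrt{3}}{5}$)
$- 37 \left(\left(\left(-28 - 42\right) + t{\left(1 \right)}\right) - 16\right) = - 37 \left(\left(\left(-28 - 42\right) + \left(\frac{2}{5} + \frac{\sqrt{3}}{5}\right)\right) - 16\right) = - 37 \left(\left(-70 + \left(\frac{2}{5} + \frac{\sqrt{3}}{5}\right)\right) - 16\right) = - 37 \left(\left(- \frac{348}{5} + \frac{\sqrt{3}}{5}\right) - 16\right) = - 37 \left(- \frac{428}{5} + \frac{\sqrt{3}}{5}\right) = \frac{15836}{5} - \frac{37 \sqrt{3}}{5}$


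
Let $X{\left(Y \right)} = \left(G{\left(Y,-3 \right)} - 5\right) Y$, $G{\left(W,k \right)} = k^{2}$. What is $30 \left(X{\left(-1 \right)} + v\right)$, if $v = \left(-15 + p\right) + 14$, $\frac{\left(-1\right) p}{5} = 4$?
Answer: $-750$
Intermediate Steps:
$p = -20$ ($p = \left(-5\right) 4 = -20$)
$X{\left(Y \right)} = 4 Y$ ($X{\left(Y \right)} = \left(\left(-3\right)^{2} - 5\right) Y = \left(9 - 5\right) Y = 4 Y$)
$v = -21$ ($v = \left(-15 - 20\right) + 14 = -35 + 14 = -21$)
$30 \left(X{\left(-1 \right)} + v\right) = 30 \left(4 \left(-1\right) - 21\right) = 30 \left(-4 - 21\right) = 30 \left(-25\right) = -750$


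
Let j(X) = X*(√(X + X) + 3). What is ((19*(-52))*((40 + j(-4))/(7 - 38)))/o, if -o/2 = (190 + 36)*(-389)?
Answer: 6916/1362667 - 1976*I*√2/1362667 ≈ 0.0050753 - 0.0020507*I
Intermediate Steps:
o = 175828 (o = -2*(190 + 36)*(-389) = -452*(-389) = -2*(-87914) = 175828)
j(X) = X*(3 + √2*√X) (j(X) = X*(√(2*X) + 3) = X*(√2*√X + 3) = X*(3 + √2*√X))
((19*(-52))*((40 + j(-4))/(7 - 38)))/o = ((19*(-52))*((40 + (3*(-4) + √2*(-4)^(3/2)))/(7 - 38)))/175828 = -988*(40 + (-12 + √2*(-8*I)))/(-31)*(1/175828) = -988*(40 + (-12 - 8*I*√2))*(-1)/31*(1/175828) = -988*(28 - 8*I*√2)*(-1)/31*(1/175828) = -988*(-28/31 + 8*I*√2/31)*(1/175828) = (27664/31 - 7904*I*√2/31)*(1/175828) = 6916/1362667 - 1976*I*√2/1362667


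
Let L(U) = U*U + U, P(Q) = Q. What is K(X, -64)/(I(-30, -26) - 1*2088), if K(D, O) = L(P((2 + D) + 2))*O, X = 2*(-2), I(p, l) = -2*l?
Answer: 0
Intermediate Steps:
L(U) = U + U² (L(U) = U² + U = U + U²)
X = -4
K(D, O) = O*(4 + D)*(5 + D) (K(D, O) = (((2 + D) + 2)*(1 + ((2 + D) + 2)))*O = ((4 + D)*(1 + (4 + D)))*O = ((4 + D)*(5 + D))*O = O*(4 + D)*(5 + D))
K(X, -64)/(I(-30, -26) - 1*2088) = (-64*(4 - 4)*(5 - 4))/(-2*(-26) - 1*2088) = (-64*0*1)/(52 - 2088) = 0/(-2036) = 0*(-1/2036) = 0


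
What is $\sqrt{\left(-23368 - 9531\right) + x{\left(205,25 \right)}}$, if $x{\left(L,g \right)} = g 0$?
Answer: $i \sqrt{32899} \approx 181.38 i$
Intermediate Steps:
$x{\left(L,g \right)} = 0$
$\sqrt{\left(-23368 - 9531\right) + x{\left(205,25 \right)}} = \sqrt{\left(-23368 - 9531\right) + 0} = \sqrt{-32899 + 0} = \sqrt{-32899} = i \sqrt{32899}$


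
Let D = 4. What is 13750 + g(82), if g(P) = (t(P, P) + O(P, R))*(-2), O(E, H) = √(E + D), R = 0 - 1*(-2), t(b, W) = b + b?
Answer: 13422 - 2*√86 ≈ 13403.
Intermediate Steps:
t(b, W) = 2*b
R = 2 (R = 0 + 2 = 2)
O(E, H) = √(4 + E) (O(E, H) = √(E + 4) = √(4 + E))
g(P) = -4*P - 2*√(4 + P) (g(P) = (2*P + √(4 + P))*(-2) = (√(4 + P) + 2*P)*(-2) = -4*P - 2*√(4 + P))
13750 + g(82) = 13750 + (-4*82 - 2*√(4 + 82)) = 13750 + (-328 - 2*√86) = 13422 - 2*√86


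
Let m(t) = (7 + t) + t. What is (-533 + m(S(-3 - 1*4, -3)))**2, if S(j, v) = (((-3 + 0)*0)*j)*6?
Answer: 276676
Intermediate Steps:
S(j, v) = 0 (S(j, v) = ((-3*0)*j)*6 = (0*j)*6 = 0*6 = 0)
m(t) = 7 + 2*t
(-533 + m(S(-3 - 1*4, -3)))**2 = (-533 + (7 + 2*0))**2 = (-533 + (7 + 0))**2 = (-533 + 7)**2 = (-526)**2 = 276676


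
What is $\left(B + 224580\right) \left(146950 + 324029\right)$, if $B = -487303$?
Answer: $-123737015817$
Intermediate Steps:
$\left(B + 224580\right) \left(146950 + 324029\right) = \left(-487303 + 224580\right) \left(146950 + 324029\right) = \left(-262723\right) 470979 = -123737015817$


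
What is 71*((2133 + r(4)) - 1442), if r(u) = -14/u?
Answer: 97625/2 ≈ 48813.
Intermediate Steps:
71*((2133 + r(4)) - 1442) = 71*((2133 - 14/4) - 1442) = 71*((2133 - 14*¼) - 1442) = 71*((2133 - 7/2) - 1442) = 71*(4259/2 - 1442) = 71*(1375/2) = 97625/2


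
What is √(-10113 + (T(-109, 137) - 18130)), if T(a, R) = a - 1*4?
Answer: 2*I*√7089 ≈ 168.39*I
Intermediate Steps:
T(a, R) = -4 + a (T(a, R) = a - 4 = -4 + a)
√(-10113 + (T(-109, 137) - 18130)) = √(-10113 + ((-4 - 109) - 18130)) = √(-10113 + (-113 - 18130)) = √(-10113 - 18243) = √(-28356) = 2*I*√7089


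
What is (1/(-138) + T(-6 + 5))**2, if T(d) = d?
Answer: 19321/19044 ≈ 1.0145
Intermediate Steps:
(1/(-138) + T(-6 + 5))**2 = (1/(-138) + (-6 + 5))**2 = (-1/138 - 1)**2 = (-139/138)**2 = 19321/19044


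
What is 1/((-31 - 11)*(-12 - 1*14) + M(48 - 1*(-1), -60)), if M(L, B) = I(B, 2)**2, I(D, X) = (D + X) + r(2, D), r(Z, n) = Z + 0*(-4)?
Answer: 1/4228 ≈ 0.00023652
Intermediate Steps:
r(Z, n) = Z (r(Z, n) = Z + 0 = Z)
I(D, X) = 2 + D + X (I(D, X) = (D + X) + 2 = 2 + D + X)
M(L, B) = (4 + B)**2 (M(L, B) = (2 + B + 2)**2 = (4 + B)**2)
1/((-31 - 11)*(-12 - 1*14) + M(48 - 1*(-1), -60)) = 1/((-31 - 11)*(-12 - 1*14) + (4 - 60)**2) = 1/(-42*(-12 - 14) + (-56)**2) = 1/(-42*(-26) + 3136) = 1/(1092 + 3136) = 1/4228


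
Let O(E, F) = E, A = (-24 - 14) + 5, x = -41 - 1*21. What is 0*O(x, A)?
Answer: 0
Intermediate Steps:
x = -62 (x = -41 - 21 = -62)
A = -33 (A = -38 + 5 = -33)
0*O(x, A) = 0*(-62) = 0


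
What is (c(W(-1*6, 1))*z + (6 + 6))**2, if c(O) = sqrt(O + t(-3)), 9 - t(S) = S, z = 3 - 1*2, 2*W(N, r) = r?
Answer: 313/2 + 60*sqrt(2) ≈ 241.35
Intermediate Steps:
W(N, r) = r/2
z = 1 (z = 3 - 2 = 1)
t(S) = 9 - S
c(O) = sqrt(12 + O) (c(O) = sqrt(O + (9 - 1*(-3))) = sqrt(O + (9 + 3)) = sqrt(O + 12) = sqrt(12 + O))
(c(W(-1*6, 1))*z + (6 + 6))**2 = (sqrt(12 + (1/2)*1)*1 + (6 + 6))**2 = (sqrt(12 + 1/2)*1 + 12)**2 = (sqrt(25/2)*1 + 12)**2 = ((5*sqrt(2)/2)*1 + 12)**2 = (5*sqrt(2)/2 + 12)**2 = (12 + 5*sqrt(2)/2)**2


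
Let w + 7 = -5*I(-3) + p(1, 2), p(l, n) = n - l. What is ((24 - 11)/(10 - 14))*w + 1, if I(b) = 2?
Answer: 53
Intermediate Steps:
w = -16 (w = -7 + (-5*2 + (2 - 1*1)) = -7 + (-10 + (2 - 1)) = -7 + (-10 + 1) = -7 - 9 = -16)
((24 - 11)/(10 - 14))*w + 1 = ((24 - 11)/(10 - 14))*(-16) + 1 = (13/(-4))*(-16) + 1 = (13*(-1/4))*(-16) + 1 = -13/4*(-16) + 1 = 52 + 1 = 53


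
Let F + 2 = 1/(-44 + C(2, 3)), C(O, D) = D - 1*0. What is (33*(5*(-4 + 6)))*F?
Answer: -27390/41 ≈ -668.05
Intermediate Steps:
C(O, D) = D (C(O, D) = D + 0 = D)
F = -83/41 (F = -2 + 1/(-44 + 3) = -2 + 1/(-41) = -2 - 1/41 = -83/41 ≈ -2.0244)
(33*(5*(-4 + 6)))*F = (33*(5*(-4 + 6)))*(-83/41) = (33*(5*2))*(-83/41) = (33*10)*(-83/41) = 330*(-83/41) = -27390/41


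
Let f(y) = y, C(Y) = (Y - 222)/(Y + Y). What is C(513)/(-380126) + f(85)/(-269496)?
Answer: -16193573/51221218248 ≈ -0.00031615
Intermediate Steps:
C(Y) = (-222 + Y)/(2*Y) (C(Y) = (-222 + Y)/((2*Y)) = (-222 + Y)*(1/(2*Y)) = (-222 + Y)/(2*Y))
C(513)/(-380126) + f(85)/(-269496) = ((1/2)*(-222 + 513)/513)/(-380126) + 85/(-269496) = ((1/2)*(1/513)*291)*(-1/380126) + 85*(-1/269496) = (97/342)*(-1/380126) - 85/269496 = -97/130003092 - 85/269496 = -16193573/51221218248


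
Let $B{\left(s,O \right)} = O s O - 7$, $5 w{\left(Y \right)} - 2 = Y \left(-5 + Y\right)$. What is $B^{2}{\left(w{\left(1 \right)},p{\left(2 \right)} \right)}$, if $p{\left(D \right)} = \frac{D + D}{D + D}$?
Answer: $\frac{1369}{25} \approx 54.76$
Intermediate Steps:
$p{\left(D \right)} = 1$ ($p{\left(D \right)} = \frac{2 D}{2 D} = 2 D \frac{1}{2 D} = 1$)
$w{\left(Y \right)} = \frac{2}{5} + \frac{Y \left(-5 + Y\right)}{5}$
$B{\left(s,O \right)} = -7 + s O^{2}$ ($B{\left(s,O \right)} = s O^{2} - 7 = -7 + s O^{2}$)
$B^{2}{\left(w{\left(1 \right)},p{\left(2 \right)} \right)} = \left(-7 + \left(\frac{2}{5} - 1 + \frac{1^{2}}{5}\right) 1^{2}\right)^{2} = \left(-7 + \left(\frac{2}{5} - 1 + \frac{1}{5} \cdot 1\right) 1\right)^{2} = \left(-7 + \left(\frac{2}{5} - 1 + \frac{1}{5}\right) 1\right)^{2} = \left(-7 - \frac{2}{5}\right)^{2} = \left(- \frac{37}{5}\right)^{2} = \frac{1369}{25}$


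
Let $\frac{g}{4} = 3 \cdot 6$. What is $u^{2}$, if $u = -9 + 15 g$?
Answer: $1147041$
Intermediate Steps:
$g = 72$ ($g = 4 \cdot 3 \cdot 6 = 4 \cdot 18 = 72$)
$u = 1071$ ($u = -9 + 15 \cdot 72 = -9 + 1080 = 1071$)
$u^{2} = 1071^{2} = 1147041$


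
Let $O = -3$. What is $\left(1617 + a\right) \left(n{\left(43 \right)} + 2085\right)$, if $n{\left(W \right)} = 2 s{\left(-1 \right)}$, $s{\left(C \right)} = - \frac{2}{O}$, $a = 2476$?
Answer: $\frac{25618087}{3} \approx 8.5394 \cdot 10^{6}$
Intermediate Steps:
$s{\left(C \right)} = \frac{2}{3}$ ($s{\left(C \right)} = - \frac{2}{-3} = \left(-2\right) \left(- \frac{1}{3}\right) = \frac{2}{3}$)
$n{\left(W \right)} = \frac{4}{3}$ ($n{\left(W \right)} = 2 \cdot \frac{2}{3} = \frac{4}{3}$)
$\left(1617 + a\right) \left(n{\left(43 \right)} + 2085\right) = \left(1617 + 2476\right) \left(\frac{4}{3} + 2085\right) = 4093 \cdot \frac{6259}{3} = \frac{25618087}{3}$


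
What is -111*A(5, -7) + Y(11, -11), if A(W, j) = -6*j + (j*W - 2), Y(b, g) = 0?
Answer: -555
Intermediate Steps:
A(W, j) = -2 - 6*j + W*j (A(W, j) = -6*j + (W*j - 2) = -6*j + (-2 + W*j) = -2 - 6*j + W*j)
-111*A(5, -7) + Y(11, -11) = -111*(-2 - 6*(-7) + 5*(-7)) + 0 = -111*(-2 + 42 - 35) + 0 = -111*5 + 0 = -555 + 0 = -555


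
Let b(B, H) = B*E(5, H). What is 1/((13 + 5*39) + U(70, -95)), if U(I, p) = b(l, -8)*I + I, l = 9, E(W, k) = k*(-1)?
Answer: 1/5318 ≈ 0.00018804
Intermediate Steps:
E(W, k) = -k
b(B, H) = -B*H (b(B, H) = B*(-H) = -B*H)
U(I, p) = 73*I (U(I, p) = (-1*9*(-8))*I + I = 72*I + I = 73*I)
1/((13 + 5*39) + U(70, -95)) = 1/((13 + 5*39) + 73*70) = 1/((13 + 195) + 5110) = 1/(208 + 5110) = 1/5318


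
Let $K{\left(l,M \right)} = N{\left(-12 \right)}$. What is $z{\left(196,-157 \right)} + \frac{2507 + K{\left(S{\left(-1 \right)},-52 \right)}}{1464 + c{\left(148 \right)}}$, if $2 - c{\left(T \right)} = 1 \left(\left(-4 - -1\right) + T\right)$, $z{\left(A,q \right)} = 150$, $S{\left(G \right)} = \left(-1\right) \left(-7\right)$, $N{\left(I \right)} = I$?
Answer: $\frac{200645}{1321} \approx 151.89$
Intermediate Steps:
$S{\left(G \right)} = 7$
$c{\left(T \right)} = 5 - T$ ($c{\left(T \right)} = 2 - 1 \left(\left(-4 - -1\right) + T\right) = 2 - 1 \left(\left(-4 + 1\right) + T\right) = 2 - 1 \left(-3 + T\right) = 2 - \left(-3 + T\right) = 5 - T$)
$K{\left(l,M \right)} = -12$
$z{\left(196,-157 \right)} + \frac{2507 + K{\left(S{\left(-1 \right)},-52 \right)}}{1464 + c{\left(148 \right)}} = 150 + \frac{2507 - 12}{1464 + \left(5 - 148\right)} = 150 + \frac{2495}{1464 + \left(5 - 148\right)} = 150 + \frac{2495}{1464 - 143} = 150 + \frac{2495}{1321} = \frac{200645}{1321}$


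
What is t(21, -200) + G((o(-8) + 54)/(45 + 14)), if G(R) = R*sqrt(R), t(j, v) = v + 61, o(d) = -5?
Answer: -139 + 343*sqrt(59)/3481 ≈ -138.24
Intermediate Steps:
t(j, v) = 61 + v
G(R) = R**(3/2)
t(21, -200) + G((o(-8) + 54)/(45 + 14)) = (61 - 200) + ((-5 + 54)/(45 + 14))**(3/2) = -139 + (49/59)**(3/2) = -139 + 343*sqrt(59)/3481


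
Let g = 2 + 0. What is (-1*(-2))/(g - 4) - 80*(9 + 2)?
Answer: -881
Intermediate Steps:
g = 2
(-1*(-2))/(g - 4) - 80*(9 + 2) = (-1*(-2))/(2 - 4) - 80*(9 + 2) = 2/(-2) - 80*11 = 2*(-½) - 880 = -1 - 880 = -881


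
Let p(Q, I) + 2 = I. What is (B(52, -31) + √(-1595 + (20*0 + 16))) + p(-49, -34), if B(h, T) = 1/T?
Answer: -1117/31 + I*√1579 ≈ -36.032 + 39.737*I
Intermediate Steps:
p(Q, I) = -2 + I
(B(52, -31) + √(-1595 + (20*0 + 16))) + p(-49, -34) = (1/(-31) + √(-1595 + (20*0 + 16))) + (-2 - 34) = (-1/31 + √(-1595 + (0 + 16))) - 36 = (-1/31 + √(-1595 + 16)) - 36 = (-1/31 + √(-1579)) - 36 = (-1/31 + I*√1579) - 36 = -1117/31 + I*√1579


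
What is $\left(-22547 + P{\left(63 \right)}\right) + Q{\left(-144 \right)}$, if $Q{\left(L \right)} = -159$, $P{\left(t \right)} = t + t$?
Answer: $-22580$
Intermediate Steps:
$P{\left(t \right)} = 2 t$
$\left(-22547 + P{\left(63 \right)}\right) + Q{\left(-144 \right)} = \left(-22547 + 2 \cdot 63\right) - 159 = \left(-22547 + 126\right) - 159 = -22421 - 159 = -22580$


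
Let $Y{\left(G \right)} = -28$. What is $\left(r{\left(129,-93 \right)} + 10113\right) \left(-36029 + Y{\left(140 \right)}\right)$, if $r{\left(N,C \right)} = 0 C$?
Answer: $-364644441$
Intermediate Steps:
$r{\left(N,C \right)} = 0$
$\left(r{\left(129,-93 \right)} + 10113\right) \left(-36029 + Y{\left(140 \right)}\right) = \left(0 + 10113\right) \left(-36029 - 28\right) = 10113 \left(-36057\right) = -364644441$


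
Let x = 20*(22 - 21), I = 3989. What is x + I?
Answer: 4009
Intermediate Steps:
x = 20 (x = 20*1 = 20)
x + I = 20 + 3989 = 4009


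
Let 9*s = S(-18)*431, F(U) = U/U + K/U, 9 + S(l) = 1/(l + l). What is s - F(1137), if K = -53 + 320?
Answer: -53240057/122796 ≈ -433.56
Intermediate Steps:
K = 267
S(l) = -9 + 1/(2*l) (S(l) = -9 + 1/(l + l) = -9 + 1/(2*l))
F(U) = 1 + 267/U (F(U) = U/U + 267/U = 1 + 267/U)
s = -140075/324 (s = ((-9 + (½)/(-18))*431)/9 = ((-9 + (½)*(-1/18))*431)/9 = ((-9 - 1/36)*431)/9 = (-325/36*431)/9 = (⅑)*(-140075/36) = -140075/324 ≈ -432.33)
s - F(1137) = -140075/324 - (267 + 1137)/1137 = -140075/324 - 1404/1137 = -140075/324 - 1*468/379 = -140075/324 - 468/379 = -53240057/122796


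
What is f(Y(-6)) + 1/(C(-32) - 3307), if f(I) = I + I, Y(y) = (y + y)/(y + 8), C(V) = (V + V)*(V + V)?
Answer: -9467/789 ≈ -11.999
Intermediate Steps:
C(V) = 4*V² (C(V) = (2*V)*(2*V) = 4*V²)
Y(y) = 2*y/(8 + y) (Y(y) = (2*y)/(8 + y) = 2*y/(8 + y))
f(I) = 2*I
f(Y(-6)) + 1/(C(-32) - 3307) = 2*(2*(-6)/(8 - 6)) + 1/(4*(-32)² - 3307) = 2*(2*(-6)/2) + 1/(4*1024 - 3307) = 2*(2*(-6)*(½)) + 1/(4096 - 3307) = 2*(-6) + 1/789 = -12 + 1/789 = -9467/789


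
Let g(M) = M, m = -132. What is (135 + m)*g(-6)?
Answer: -18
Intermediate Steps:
(135 + m)*g(-6) = (135 - 132)*(-6) = 3*(-6) = -18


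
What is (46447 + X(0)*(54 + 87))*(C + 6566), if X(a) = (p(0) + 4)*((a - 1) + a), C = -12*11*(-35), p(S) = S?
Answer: 513247238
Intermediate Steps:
C = 4620 (C = -132*(-35) = 4620)
X(a) = -4 + 8*a (X(a) = (0 + 4)*((a - 1) + a) = 4*((-1 + a) + a) = 4*(-1 + 2*a) = -4 + 8*a)
(46447 + X(0)*(54 + 87))*(C + 6566) = (46447 + (-4 + 8*0)*(54 + 87))*(4620 + 6566) = (46447 + (-4 + 0)*141)*11186 = (46447 - 4*141)*11186 = (46447 - 564)*11186 = 45883*11186 = 513247238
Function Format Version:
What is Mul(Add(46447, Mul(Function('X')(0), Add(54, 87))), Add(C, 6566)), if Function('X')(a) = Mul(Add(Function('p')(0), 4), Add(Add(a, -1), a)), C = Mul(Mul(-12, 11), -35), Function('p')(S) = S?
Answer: 513247238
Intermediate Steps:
C = 4620 (C = Mul(-132, -35) = 4620)
Function('X')(a) = Add(-4, Mul(8, a)) (Function('X')(a) = Mul(Add(0, 4), Add(Add(a, -1), a)) = Mul(4, Add(Add(-1, a), a)) = Mul(4, Add(-1, Mul(2, a))) = Add(-4, Mul(8, a)))
Mul(Add(46447, Mul(Function('X')(0), Add(54, 87))), Add(C, 6566)) = Mul(Add(46447, Mul(Add(-4, Mul(8, 0)), Add(54, 87))), Add(4620, 6566)) = Mul(Add(46447, Mul(Add(-4, 0), 141)), 11186) = Mul(Add(46447, Mul(-4, 141)), 11186) = Mul(Add(46447, -564), 11186) = Mul(45883, 11186) = 513247238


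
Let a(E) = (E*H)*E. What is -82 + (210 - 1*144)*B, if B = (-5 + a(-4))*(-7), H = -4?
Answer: 31796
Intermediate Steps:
a(E) = -4*E² (a(E) = (E*(-4))*E = (-4*E)*E = -4*E²)
B = 483 (B = (-5 - 4*(-4)²)*(-7) = (-5 - 4*16)*(-7) = (-5 - 64)*(-7) = -69*(-7) = 483)
-82 + (210 - 1*144)*B = -82 + (210 - 1*144)*483 = -82 + (210 - 144)*483 = -82 + 66*483 = -82 + 31878 = 31796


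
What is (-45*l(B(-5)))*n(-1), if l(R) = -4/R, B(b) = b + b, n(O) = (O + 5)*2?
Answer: -144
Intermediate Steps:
n(O) = 10 + 2*O (n(O) = (5 + O)*2 = 10 + 2*O)
B(b) = 2*b
(-45*l(B(-5)))*n(-1) = (-(-180)/(2*(-5)))*(10 + 2*(-1)) = (-(-180)/(-10))*(10 - 2) = -(-180)*(-1)/10*8 = -45*⅖*8 = -18*8 = -144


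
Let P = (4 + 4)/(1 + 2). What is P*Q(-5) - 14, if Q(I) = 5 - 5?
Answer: -14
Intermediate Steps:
Q(I) = 0
P = 8/3 ≈ 2.6667
P*Q(-5) - 14 = (8/3)*0 - 14 = 0 - 14 = -14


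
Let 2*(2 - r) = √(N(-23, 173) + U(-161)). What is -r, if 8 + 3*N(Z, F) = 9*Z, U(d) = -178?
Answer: -2 + I*√2247/6 ≈ -2.0 + 7.9004*I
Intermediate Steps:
N(Z, F) = -8/3 + 3*Z (N(Z, F) = -8/3 + (9*Z)/3 = -8/3 + 3*Z)
r = 2 - I*√2247/6 (r = 2 - √((-8/3 + 3*(-23)) - 178)/2 = 2 - √((-8/3 - 69) - 178)/2 = 2 - √(-215/3 - 178)/2 = 2 - I*√2247/6 ≈ 2.0 - 7.9004*I)
-r = -(2 - I*√2247/6) = -2 + I*√2247/6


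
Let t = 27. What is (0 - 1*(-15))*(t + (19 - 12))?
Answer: 510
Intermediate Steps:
(0 - 1*(-15))*(t + (19 - 12)) = (0 - 1*(-15))*(27 + (19 - 12)) = (0 + 15)*(27 + 7) = 15*34 = 510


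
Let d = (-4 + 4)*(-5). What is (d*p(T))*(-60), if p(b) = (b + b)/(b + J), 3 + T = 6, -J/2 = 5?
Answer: 0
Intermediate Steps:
d = 0 (d = 0*(-5) = 0)
J = -10 (J = -2*5 = -10)
T = 3 (T = -3 + 6 = 3)
p(b) = 2*b/(-10 + b) (p(b) = (b + b)/(b - 10) = (2*b)/(-10 + b) = 2*b/(-10 + b))
(d*p(T))*(-60) = (0*(2*3/(-10 + 3)))*(-60) = (0*(2*3/(-7)))*(-60) = (0*(2*3*(-⅐)))*(-60) = (0*(-6/7))*(-60) = 0*(-60) = 0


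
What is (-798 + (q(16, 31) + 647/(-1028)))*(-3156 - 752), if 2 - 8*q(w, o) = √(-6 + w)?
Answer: 801857118/257 + 977*√10/2 ≈ 3.1216e+6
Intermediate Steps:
q(w, o) = ¼ - √(-6 + w)/8
(-798 + (q(16, 31) + 647/(-1028)))*(-3156 - 752) = (-798 + ((¼ - √(-6 + 16)/8) + 647/(-1028)))*(-3156 - 752) = (-798 + ((¼ - √10/8) + 647*(-1/1028)))*(-3908) = (-798 + ((¼ - √10/8) - 647/1028))*(-3908) = (-798 + (-195/514 - √10/8))*(-3908) = (-410367/514 - √10/8)*(-3908) = 801857118/257 + 977*√10/2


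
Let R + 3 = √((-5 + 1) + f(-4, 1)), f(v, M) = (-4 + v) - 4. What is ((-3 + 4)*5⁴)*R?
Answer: -1875 + 2500*I ≈ -1875.0 + 2500.0*I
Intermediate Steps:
f(v, M) = -8 + v
R = -3 + 4*I (R = -3 + √((-5 + 1) + (-8 - 4)) = -3 + √(-4 - 12) = -3 + √(-16) = -3 + 4*I ≈ -3.0 + 4.0*I)
((-3 + 4)*5⁴)*R = ((-3 + 4)*5⁴)*(-3 + 4*I) = (1*625)*(-3 + 4*I) = 625*(-3 + 4*I) = -1875 + 2500*I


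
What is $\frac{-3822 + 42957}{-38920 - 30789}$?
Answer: $- \frac{39135}{69709} \approx -0.56141$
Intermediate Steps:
$\frac{-3822 + 42957}{-38920 - 30789} = \frac{39135}{-69709} = 39135 \left(- \frac{1}{69709}\right) = - \frac{39135}{69709}$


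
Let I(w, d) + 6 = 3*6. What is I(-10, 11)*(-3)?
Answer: -36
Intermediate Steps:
I(w, d) = 12 (I(w, d) = -6 + 3*6 = -6 + 18 = 12)
I(-10, 11)*(-3) = 12*(-3) = -36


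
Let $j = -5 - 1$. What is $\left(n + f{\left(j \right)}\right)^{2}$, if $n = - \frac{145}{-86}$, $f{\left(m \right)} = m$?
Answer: $\frac{137641}{7396} \approx 18.61$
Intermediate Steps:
$j = -6$
$n = \frac{145}{86}$ ($n = \left(-145\right) \left(- \frac{1}{86}\right) = \frac{145}{86} \approx 1.686$)
$\left(n + f{\left(j \right)}\right)^{2} = \left(\frac{145}{86} - 6\right)^{2} = \left(- \frac{371}{86}\right)^{2} = \frac{137641}{7396}$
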